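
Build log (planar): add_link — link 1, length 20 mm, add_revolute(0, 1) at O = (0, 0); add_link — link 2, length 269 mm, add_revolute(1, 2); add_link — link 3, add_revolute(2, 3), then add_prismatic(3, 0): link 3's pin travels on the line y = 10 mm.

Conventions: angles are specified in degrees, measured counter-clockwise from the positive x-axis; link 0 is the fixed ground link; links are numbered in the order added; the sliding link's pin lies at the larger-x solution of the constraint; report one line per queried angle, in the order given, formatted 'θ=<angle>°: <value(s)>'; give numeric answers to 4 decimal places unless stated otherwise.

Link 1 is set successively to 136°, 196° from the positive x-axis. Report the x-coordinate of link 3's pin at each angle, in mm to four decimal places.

geometry: r = 20 mm, L = 269 mm, e = 10 mm
θ=136°: crank pin P = (r cos θ, r sin θ) = (-14.386796, 13.893167)
θ=136°: h = r sin θ − e = 13.893167 − 10 = 3.893167
θ=136°: x = r cos θ + √(L² − h²) = -14.386796 + 268.971826 = 254.585030
θ=196°: crank pin P = (r cos θ, r sin θ) = (-19.225234, -5.512747)
θ=196°: h = r sin θ − e = -5.512747 − 10 = -15.512747
θ=196°: x = r cos θ + √(L² − h²) = -19.225234 + 268.552331 = 249.327097

θ=136°: 254.5850
θ=196°: 249.3271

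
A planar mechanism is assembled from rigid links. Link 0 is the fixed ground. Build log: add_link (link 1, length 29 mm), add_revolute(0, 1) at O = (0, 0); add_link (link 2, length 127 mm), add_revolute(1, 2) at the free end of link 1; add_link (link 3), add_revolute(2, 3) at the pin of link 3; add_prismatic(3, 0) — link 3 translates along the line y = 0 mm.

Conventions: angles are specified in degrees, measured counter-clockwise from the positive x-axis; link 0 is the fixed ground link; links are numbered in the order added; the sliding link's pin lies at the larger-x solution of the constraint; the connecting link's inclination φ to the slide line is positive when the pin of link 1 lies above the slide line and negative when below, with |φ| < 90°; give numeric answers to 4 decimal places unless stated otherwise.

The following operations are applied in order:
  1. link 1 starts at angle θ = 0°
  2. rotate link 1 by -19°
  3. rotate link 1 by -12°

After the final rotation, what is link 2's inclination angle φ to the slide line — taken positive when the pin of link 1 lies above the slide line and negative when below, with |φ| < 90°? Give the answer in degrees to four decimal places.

geometry: r = 29 mm, L = 127 mm, e = 0 mm; θ starts at 0°
rotate link 1 by -19°: θ ← 0° -19° = -19°
rotate link 1 by -12°: θ ← -19° -12° = -31°
h = r sin θ − e = -14.936104 − 0 = -14.936104
sin φ = h / L = -14.936104 / 127 = -0.11760712
φ = arcsin(-0.11760712) = -6.754023°

-6.7540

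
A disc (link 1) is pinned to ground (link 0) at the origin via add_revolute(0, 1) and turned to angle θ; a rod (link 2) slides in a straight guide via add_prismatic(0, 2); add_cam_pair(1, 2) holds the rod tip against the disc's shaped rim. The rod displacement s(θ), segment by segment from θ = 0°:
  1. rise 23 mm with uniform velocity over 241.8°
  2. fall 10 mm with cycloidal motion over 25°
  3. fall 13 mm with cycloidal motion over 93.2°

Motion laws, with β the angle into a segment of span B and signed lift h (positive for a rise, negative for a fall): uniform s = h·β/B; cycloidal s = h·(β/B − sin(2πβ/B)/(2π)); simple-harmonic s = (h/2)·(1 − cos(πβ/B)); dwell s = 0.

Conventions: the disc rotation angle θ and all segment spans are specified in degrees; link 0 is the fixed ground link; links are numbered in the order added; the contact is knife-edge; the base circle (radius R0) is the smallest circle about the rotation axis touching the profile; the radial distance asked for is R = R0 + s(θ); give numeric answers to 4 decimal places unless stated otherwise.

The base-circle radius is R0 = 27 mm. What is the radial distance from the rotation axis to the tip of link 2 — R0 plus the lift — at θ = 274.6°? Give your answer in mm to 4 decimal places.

segment 1 (0° to 241.8°, uniform, h = 23) is passed completely: s = 0.0000 + (23) = 23.0000
segment 2 (241.8° to 266.8°, cycloidal, h = -10) is passed completely: s = 23.0000 + (-10) = 13.0000
θ = 274.6° falls in segment 3 (266.8° to 360°, cycloidal, h = -13): β = 274.6 − 266.8 = 7.8°, B = 93.2°; Δs = -13·(0.0837 − sin(2π·0.0837)/(2π)) = -0.0495; s = 13.0000 − 0.0495 = 12.9505
R = R0 + s = 27 + 12.9505 = 39.9505

39.9505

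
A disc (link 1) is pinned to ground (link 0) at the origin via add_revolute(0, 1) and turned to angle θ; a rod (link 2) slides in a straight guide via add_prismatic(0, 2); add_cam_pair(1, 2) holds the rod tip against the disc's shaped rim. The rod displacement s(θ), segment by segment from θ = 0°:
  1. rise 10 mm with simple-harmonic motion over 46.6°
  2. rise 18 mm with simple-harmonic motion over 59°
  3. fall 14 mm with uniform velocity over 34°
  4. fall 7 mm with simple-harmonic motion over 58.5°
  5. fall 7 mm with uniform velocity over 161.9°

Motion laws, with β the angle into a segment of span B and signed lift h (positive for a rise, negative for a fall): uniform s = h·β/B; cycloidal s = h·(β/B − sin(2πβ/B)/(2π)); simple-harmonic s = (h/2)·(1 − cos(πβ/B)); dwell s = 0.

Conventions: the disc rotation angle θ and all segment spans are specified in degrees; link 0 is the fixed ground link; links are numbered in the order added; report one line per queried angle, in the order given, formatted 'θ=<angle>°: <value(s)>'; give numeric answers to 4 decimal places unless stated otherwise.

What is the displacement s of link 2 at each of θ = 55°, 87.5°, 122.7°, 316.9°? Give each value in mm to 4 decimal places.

segment 1 (0° to 46.6°, simple-harmonic, h = 10) is passed completely: s = 0.0000 + (10) = 10.0000
θ = 55° falls in segment 2 (46.6° to 105.6°, simple-harmonic, h = 18): β = 55 − 46.6 = 8.4°, B = 59°; Δs = 18/2·(1 − cos(π·0.1424)) = 0.8853; s = 10.0000 + 0.8853 = 10.8853
θ = 87.5° falls in segment 2 (46.6° to 105.6°, simple-harmonic, h = 18): β = 87.5 − 46.6 = 40.9°, B = 59°; Δs = 18/2·(1 − cos(π·0.6932)) = 14.1338; s = 10.0000 + 14.1338 = 24.1338
segment 2 (46.6° to 105.6°, simple-harmonic, h = 18) is passed completely: s = 10.0000 + (18) = 28.0000
θ = 122.7° falls in segment 3 (105.6° to 139.6°, uniform, h = -14): β = 122.7 − 105.6 = 17.1°, B = 34°; Δs = -14·17.1/34 = -7.0412; s = 28.0000 − 7.0412 = 20.9588
segment 3 (105.6° to 139.6°, uniform, h = -14) is passed completely: s = 28.0000 + (-14) = 14.0000
segment 4 (139.6° to 198.1°, simple-harmonic, h = -7) is passed completely: s = 14.0000 + (-7) = 7.0000
θ = 316.9° falls in segment 5 (198.1° to 360°, uniform, h = -7): β = 316.9 − 198.1 = 118.8°, B = 161.9°; Δs = -7·118.8/161.9 = -5.1365; s = 7.0000 − 5.1365 = 1.8635

θ=55°: 10.8853
θ=87.5°: 24.1338
θ=122.7°: 20.9588
θ=316.9°: 1.8635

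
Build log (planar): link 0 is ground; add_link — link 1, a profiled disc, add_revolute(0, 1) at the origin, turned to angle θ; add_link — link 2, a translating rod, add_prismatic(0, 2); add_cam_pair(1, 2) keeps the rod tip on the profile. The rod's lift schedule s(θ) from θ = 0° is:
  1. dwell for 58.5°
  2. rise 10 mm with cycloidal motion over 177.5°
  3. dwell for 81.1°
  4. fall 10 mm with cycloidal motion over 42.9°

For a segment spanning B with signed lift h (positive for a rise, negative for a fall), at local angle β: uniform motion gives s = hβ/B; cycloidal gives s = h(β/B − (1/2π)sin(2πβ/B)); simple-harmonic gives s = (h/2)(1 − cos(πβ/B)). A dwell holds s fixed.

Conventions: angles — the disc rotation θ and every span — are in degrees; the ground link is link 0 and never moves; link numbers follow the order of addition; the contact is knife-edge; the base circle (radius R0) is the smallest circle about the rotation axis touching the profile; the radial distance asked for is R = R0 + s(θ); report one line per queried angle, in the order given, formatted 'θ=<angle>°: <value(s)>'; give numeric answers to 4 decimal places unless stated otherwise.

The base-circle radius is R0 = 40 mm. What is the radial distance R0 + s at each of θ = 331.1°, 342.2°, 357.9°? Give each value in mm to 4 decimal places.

seg 1 [0°–58.5°] dwell: s stays 0.0000
seg 2 [58.5°–236°] cycloidal, h=10: full span → s += 10 → s = 10.0000
seg 3 [236°–317.1°] dwell: s stays 10.0000
seg 4 [317.1°–360°] cycloidal, h=-10: θ=331.1° here. β=14, B=42.9. -10·(0.3263 − sin(2π·0.3263)/(2π)) = -1.8515 → s = 8.1485
seg 4 [317.1°–360°] cycloidal, h=-10: θ=342.2° here. β=25.1, B=42.9. -10·(0.5851 − sin(2π·0.5851)/(2π)) = -6.6617 → s = 3.3383
seg 4 [317.1°–360°] cycloidal, h=-10: θ=357.9° here. β=40.8, B=42.9. -10·(0.9510 − sin(2π·0.9510)/(2π)) = -9.9923 → s = 0.0077
θ=331.1°: R = R0 + s = 40 + 8.1485 = 48.1485
θ=342.2°: R = R0 + s = 40 + 3.3383 = 43.3383
θ=357.9°: R = R0 + s = 40 + 0.0077 = 40.0077

θ=331.1°: 48.1485
θ=342.2°: 43.3383
θ=357.9°: 40.0077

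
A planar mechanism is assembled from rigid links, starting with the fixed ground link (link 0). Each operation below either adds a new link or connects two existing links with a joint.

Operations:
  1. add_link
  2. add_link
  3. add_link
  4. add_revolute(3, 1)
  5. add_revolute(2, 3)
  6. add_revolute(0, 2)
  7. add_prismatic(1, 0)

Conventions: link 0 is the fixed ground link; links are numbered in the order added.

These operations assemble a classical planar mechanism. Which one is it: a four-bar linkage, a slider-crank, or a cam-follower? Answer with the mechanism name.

links: 4 (incl. ground); joints: 3 revolute, 1 prismatic, 0 higher (cam) pair, forming one closed loop
4 links, 3 revolutes + 1 prismatic in one loop → slider-crank

slider-crank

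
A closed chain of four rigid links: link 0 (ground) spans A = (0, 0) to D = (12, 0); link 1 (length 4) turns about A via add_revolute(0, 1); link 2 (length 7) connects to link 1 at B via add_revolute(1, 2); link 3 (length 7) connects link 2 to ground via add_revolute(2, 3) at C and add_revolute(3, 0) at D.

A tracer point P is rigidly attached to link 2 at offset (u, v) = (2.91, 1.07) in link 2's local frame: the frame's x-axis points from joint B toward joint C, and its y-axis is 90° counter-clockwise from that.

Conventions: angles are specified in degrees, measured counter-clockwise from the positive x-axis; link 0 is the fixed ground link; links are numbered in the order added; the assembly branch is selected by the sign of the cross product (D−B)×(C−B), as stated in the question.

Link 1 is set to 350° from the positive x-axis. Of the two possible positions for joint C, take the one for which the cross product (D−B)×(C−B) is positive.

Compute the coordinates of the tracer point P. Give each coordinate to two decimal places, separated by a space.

A=(0,0), D=(12.00,0)
B = A + 4.00·(cos350°, sin350°) = (3.9392, -0.6946)
|BD| = 8.0906
circle(B,7.00) ∩ circle(D,7.00): a=4.0453, h=5.7127
  candidates: C₊=(7.4792,5.3444) cross=46.220; C₋=(8.4601,-6.0389) cross=-46.220
  branch + wants cross > 0 → take C=(7.4792,5.3444) (cross=46.220)
ex = (C−B)/|BC| = (0.5057,0.8627); ey = (-0.8627,0.5057)
P = B + 2.91·ex + 1.07·ey = (4.4877,2.3570)

4.49 2.36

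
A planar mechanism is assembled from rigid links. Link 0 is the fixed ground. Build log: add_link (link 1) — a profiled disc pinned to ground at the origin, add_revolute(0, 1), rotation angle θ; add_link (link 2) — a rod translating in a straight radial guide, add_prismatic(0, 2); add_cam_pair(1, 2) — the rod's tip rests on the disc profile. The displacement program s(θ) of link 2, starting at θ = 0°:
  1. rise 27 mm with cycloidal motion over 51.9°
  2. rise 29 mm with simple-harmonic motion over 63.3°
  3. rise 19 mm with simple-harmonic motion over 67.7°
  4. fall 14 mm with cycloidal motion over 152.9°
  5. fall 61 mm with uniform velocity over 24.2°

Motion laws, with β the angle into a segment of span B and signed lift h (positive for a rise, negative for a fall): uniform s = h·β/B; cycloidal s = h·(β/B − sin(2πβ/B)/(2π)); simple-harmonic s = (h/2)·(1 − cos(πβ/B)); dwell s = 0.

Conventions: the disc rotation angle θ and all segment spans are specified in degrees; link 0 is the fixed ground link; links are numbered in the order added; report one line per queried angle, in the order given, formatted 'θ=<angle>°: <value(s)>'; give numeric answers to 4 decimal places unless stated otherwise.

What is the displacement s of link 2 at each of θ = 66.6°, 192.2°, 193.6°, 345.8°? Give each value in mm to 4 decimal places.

seg 1 [0°–51.9°] cycloidal, h=27: full span → s += 27 → s = 27.0000
seg 2 [51.9°–115.2°] simple-harmonic, h=29: θ=66.6° here. β=14.7, B=63.3. 29/2·(1 − cos(π·0.2322)) = 3.6908 → s = 30.6908
seg 2 [51.9°–115.2°] simple-harmonic, h=29: full span → s += 29 → s = 56.0000
seg 3 [115.2°–182.9°] simple-harmonic, h=19: full span → s += 19 → s = 75.0000
seg 4 [182.9°–335.8°] cycloidal, h=-14: θ=192.2° here. β=9.3, B=152.9. -14·(0.0608 − sin(2π·0.0608)/(2π)) = -0.0206 → s = 74.9794
seg 4 [182.9°–335.8°] cycloidal, h=-14: θ=193.6° here. β=10.7, B=152.9. -14·(0.0700 − sin(2π·0.0700)/(2π)) = -0.0313 → s = 74.9687
seg 4 [182.9°–335.8°] cycloidal, h=-14: full span → s += -14 → s = 61.0000
seg 5 [335.8°–360°] uniform, h=-61: θ=345.8° here. β=10, B=24.2. -61·10/24.2 = -25.2066 → s = 35.7934

θ=66.6°: 30.6908
θ=192.2°: 74.9794
θ=193.6°: 74.9687
θ=345.8°: 35.7934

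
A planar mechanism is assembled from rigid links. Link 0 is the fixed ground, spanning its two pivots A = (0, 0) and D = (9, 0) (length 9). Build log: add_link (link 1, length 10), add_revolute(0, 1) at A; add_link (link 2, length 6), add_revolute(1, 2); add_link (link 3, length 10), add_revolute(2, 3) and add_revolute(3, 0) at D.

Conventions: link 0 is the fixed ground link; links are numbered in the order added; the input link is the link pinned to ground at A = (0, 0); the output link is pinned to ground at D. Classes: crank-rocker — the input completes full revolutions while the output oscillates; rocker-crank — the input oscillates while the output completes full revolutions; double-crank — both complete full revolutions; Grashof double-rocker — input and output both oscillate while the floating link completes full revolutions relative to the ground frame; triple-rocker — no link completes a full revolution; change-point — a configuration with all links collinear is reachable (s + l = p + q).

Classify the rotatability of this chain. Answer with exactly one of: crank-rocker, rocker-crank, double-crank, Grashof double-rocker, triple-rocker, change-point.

lengths: ground=9, input=10, coupler=6, output=10
sorted: s=6 (shortest), l=10 (longest), p+q=19
s + l = 16 vs p + q = 19
s + l < p + q (Grashof) with shortest = coupler link → Grashof double-rocker

Grashof double-rocker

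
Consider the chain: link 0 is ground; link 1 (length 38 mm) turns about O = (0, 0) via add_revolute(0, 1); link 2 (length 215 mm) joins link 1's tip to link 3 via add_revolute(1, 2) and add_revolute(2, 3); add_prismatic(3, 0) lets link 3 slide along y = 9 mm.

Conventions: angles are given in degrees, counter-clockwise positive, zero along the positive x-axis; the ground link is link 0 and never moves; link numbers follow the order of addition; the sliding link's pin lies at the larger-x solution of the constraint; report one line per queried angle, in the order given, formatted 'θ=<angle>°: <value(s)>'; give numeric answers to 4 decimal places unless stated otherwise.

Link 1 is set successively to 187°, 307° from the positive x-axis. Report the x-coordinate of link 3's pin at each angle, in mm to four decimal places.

geometry: r = 38 mm, L = 215 mm, e = 9 mm
θ=187°: crank pin P = (r cos θ, r sin θ) = (-37.716754, -4.631035)
θ=187°: h = r sin θ − e = -4.631035 − 9 = -13.631035
θ=187°: x = r cos θ + √(L² − h²) = -37.716754 + 214.567460 = 176.850706
θ=307°: crank pin P = (r cos θ, r sin θ) = (22.868971, -30.348149)
θ=307°: h = r sin θ − e = -30.348149 − 9 = -39.348149
θ=307°: x = r cos θ + √(L² − h²) = 22.868971 + 211.368690 = 234.237661

θ=187°: 176.8507
θ=307°: 234.2377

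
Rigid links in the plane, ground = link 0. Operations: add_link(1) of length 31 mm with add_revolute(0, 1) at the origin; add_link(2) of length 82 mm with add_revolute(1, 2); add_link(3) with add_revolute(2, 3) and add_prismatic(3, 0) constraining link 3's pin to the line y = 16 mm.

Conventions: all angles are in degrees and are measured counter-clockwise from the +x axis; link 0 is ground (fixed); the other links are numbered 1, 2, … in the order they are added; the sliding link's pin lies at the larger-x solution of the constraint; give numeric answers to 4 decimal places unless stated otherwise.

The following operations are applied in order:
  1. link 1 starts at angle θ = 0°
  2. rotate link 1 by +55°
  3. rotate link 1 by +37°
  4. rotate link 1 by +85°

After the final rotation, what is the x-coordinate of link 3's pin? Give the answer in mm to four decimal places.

geometry: r = 31 mm, L = 82 mm, e = 16 mm; θ starts at 0°
rotate link 1 by +55°: θ ← 0° +55° = 55°
rotate link 1 by +37°: θ ← 55° +37° = 92°
rotate link 1 by +85°: θ ← 92° +85° = 177°
crank pin P = (r cos θ, r sin θ) = (-30.957516, 1.622415)
h = r sin θ − e = 1.622415 − 16 = -14.377585
x = r cos θ + √(L² − h²) = -30.957516 + 80.729704 = 49.772188

49.7722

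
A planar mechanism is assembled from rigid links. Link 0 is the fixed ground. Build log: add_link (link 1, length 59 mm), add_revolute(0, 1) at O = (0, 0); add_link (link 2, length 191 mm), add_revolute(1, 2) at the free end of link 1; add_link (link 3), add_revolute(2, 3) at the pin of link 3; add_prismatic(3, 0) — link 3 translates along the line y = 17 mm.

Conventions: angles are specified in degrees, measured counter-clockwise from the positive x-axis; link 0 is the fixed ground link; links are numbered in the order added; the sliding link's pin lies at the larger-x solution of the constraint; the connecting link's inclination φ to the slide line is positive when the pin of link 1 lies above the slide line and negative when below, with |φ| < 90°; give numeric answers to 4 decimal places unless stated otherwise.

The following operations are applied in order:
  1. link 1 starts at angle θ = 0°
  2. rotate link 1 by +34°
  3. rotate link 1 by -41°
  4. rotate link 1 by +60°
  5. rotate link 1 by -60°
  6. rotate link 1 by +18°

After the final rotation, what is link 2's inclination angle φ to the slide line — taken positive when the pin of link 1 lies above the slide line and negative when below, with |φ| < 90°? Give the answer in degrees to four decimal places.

geometry: r = 59 mm, L = 191 mm, e = 17 mm; θ starts at 0°
rotate link 1 by +34°: θ ← 0° +34° = 34°
rotate link 1 by -41°: θ ← 34° -41° = -7°
rotate link 1 by +60°: θ ← -7° +60° = 53°
rotate link 1 by -60°: θ ← 53° -60° = -7°
rotate link 1 by +18°: θ ← -7° +18° = 11°
h = r sin θ − e = 11.257731 − 17 = -5.742269
sin φ = h / L = -5.742269 / 191 = -0.03006424
φ = arcsin(-0.03006424) = -1.722813°

-1.7228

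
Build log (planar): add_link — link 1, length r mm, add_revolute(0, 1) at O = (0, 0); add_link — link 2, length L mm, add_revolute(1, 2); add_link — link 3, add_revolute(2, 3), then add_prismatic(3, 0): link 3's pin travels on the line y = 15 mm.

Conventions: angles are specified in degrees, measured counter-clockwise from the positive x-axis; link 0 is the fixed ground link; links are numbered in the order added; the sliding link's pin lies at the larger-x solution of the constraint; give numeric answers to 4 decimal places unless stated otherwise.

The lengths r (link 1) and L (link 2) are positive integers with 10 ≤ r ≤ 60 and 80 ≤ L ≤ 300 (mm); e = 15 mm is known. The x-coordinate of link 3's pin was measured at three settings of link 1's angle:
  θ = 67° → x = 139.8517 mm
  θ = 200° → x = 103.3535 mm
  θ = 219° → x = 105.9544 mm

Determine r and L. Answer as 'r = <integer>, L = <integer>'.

constraint per measurement: (x − r cos θ)² + (r sin θ − e)² = L²
subtracting the θ₁ and θ₂ equations cancels the r² and L² terms:
r = (x₁² − x₂²) / (2[(x₁cos θ₁ + e sin θ₁) − (x₂cos θ₂ + e sin θ₂)]) = 26.0000 → r = 26
L² = (x₁ − r cos θ₁)² + (r sin θ₁ − e)² = 16899.9948 → L = 130.0000 → L = 130
check at θ₃=219°: x = 105.9544 (printed 105.9544) ✓

r = 26, L = 130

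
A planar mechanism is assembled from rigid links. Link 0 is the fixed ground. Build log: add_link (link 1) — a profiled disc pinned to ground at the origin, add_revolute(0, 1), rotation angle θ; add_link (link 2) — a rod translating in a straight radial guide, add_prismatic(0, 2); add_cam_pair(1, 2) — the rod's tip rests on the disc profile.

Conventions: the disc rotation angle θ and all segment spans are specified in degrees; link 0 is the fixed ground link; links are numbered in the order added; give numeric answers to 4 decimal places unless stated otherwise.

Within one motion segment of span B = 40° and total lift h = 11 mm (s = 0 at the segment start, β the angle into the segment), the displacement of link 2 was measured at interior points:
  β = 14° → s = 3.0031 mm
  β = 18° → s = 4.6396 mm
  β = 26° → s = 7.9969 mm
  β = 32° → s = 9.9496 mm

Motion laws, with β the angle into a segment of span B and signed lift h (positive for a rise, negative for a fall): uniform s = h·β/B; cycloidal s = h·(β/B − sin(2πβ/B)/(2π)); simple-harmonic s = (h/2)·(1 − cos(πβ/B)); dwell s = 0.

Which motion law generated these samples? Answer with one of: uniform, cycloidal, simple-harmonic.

candidates at β/B = r: uniform s = h·r (linear in β); cycloidal s = h·(r − sin(2πr)/(2π)); simple-harmonic s = (h/2)(1 − cos(πr))
β=14°: printed 3.0031 | uniform 3.8500, cycloidal 2.4337, simple-harmonic 3.0031
β=18°: printed 4.6396 | uniform 4.9500, cycloidal 4.4090, simple-harmonic 4.6396
β=26°: printed 7.9969 | uniform 7.1500, cycloidal 8.5663, simple-harmonic 7.9969
β=32°: printed 9.9496 | uniform 8.8000, cycloidal 10.4650, simple-harmonic 9.9496
only one law matches every sample → simple-harmonic

simple-harmonic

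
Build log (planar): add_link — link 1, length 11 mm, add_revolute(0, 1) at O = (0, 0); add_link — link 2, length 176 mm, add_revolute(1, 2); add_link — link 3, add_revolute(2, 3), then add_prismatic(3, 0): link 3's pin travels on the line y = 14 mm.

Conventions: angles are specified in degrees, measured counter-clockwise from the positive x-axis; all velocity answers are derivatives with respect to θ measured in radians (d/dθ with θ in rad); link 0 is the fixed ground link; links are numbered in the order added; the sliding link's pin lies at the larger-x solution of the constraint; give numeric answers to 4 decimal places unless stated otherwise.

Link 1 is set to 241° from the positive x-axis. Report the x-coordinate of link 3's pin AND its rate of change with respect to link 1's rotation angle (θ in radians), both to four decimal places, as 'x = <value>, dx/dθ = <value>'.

geometry: r = 11 mm, L = 176 mm, e = 14 mm
crank pin P = (r cos θ, r sin θ) = (-5.332906, -9.620817)
h = r sin θ − e = -9.620817 − 14 = -23.620817
x = r cos θ + √(L² − h²) = -5.332906 + 174.407732 = 169.074826
dx/dθ = −r sin θ − h·r cos θ/√(L² − h²) (θ in radians; h = -23.620817) = 8.898558

x = 169.0748, dx/dθ = 8.8986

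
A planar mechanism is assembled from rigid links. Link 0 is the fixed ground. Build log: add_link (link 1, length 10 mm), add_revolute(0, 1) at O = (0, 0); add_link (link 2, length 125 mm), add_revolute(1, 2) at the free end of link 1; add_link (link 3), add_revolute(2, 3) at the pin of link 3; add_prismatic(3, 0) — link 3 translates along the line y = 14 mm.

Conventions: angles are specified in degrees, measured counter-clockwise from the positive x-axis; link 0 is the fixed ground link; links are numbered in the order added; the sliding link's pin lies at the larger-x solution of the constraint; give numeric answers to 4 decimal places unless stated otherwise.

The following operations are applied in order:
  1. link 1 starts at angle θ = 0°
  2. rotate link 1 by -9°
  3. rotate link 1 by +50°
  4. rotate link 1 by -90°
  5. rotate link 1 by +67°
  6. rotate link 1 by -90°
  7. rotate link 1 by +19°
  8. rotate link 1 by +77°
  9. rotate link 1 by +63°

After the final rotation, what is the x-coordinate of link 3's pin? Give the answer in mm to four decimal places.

geometry: r = 10 mm, L = 125 mm, e = 14 mm; θ starts at 0°
rotate link 1 by -9°: θ ← 0° -9° = -9°
rotate link 1 by +50°: θ ← -9° +50° = 41°
rotate link 1 by -90°: θ ← 41° -90° = -49°
rotate link 1 by +67°: θ ← -49° +67° = 18°
rotate link 1 by -90°: θ ← 18° -90° = -72°
rotate link 1 by +19°: θ ← -72° +19° = -53°
rotate link 1 by +77°: θ ← -53° +77° = 24°
rotate link 1 by +63°: θ ← 24° +63° = 87°
crank pin P = (r cos θ, r sin θ) = (0.523360, 9.986295)
h = r sin θ − e = 9.986295 − 14 = -4.013705
x = r cos θ + √(L² − h²) = 0.523360 + 124.935544 = 125.458904

125.4589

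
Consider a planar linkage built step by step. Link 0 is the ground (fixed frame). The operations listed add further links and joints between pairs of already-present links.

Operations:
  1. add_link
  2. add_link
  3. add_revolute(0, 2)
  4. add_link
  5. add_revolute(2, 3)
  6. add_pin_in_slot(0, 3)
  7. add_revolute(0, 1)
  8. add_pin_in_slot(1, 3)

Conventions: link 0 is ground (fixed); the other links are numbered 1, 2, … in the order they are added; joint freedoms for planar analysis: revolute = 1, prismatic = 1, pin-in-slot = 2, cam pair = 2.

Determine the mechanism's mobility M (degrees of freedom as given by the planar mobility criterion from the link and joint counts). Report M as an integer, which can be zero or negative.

ground; <1,0,0>
#1 <2,0,0>
#2 <3,0,0>
R:0↔2 J1 <3,1,0>
#3 <4,1,0>
R:2↔3 J1 <4,2,0>
PS:0↔3 J2 <4,2,1>
R:0↔1 J1 <4,3,1>
PS:1↔3 J2 <4,3,2>
3×3 − 2×3 − 1×2 = 1

M = 1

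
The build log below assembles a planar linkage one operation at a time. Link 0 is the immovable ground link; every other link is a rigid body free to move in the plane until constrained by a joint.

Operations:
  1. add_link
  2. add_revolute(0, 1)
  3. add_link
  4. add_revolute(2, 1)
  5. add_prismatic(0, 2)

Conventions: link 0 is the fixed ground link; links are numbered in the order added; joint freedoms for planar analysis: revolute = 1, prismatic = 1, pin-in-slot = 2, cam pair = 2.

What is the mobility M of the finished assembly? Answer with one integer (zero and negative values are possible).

link 0 = ground. State L|J1|J2 = 1|0|0
+link1  2|0|0
R(0,1) f=1→J1  2|1|0
+link2  3|1|0
R(2,1) f=1→J1  3|2|0
P(0,2) f=1→J1  3|3|0
M = 3(3−1)−2·3−0 = 6−6−0 = 0

M = 0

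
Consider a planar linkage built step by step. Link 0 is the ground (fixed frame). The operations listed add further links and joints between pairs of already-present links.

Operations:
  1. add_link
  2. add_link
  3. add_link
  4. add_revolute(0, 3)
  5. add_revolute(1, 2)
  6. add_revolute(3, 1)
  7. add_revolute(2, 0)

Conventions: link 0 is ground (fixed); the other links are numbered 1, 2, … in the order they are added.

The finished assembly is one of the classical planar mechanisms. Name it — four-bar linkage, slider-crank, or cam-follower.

links: 4 (incl. ground); joints: 4 revolute, 0 prismatic, 0 higher (cam) pair, forming one closed loop
4 links in a single 4R loop → four-bar linkage

four-bar linkage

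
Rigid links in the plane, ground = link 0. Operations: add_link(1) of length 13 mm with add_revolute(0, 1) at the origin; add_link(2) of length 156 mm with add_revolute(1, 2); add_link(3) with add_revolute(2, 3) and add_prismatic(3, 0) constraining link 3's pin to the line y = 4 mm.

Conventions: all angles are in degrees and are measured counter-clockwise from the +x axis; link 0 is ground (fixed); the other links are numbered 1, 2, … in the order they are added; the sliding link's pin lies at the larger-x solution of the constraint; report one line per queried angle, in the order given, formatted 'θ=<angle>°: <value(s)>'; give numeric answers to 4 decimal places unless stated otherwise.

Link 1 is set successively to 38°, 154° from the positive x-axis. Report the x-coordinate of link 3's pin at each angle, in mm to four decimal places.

geometry: r = 13 mm, L = 156 mm, e = 4 mm
θ=38°: crank pin P = (r cos θ, r sin θ) = (10.244140, 8.003599)
θ=38°: h = r sin θ − e = 8.003599 − 4 = 4.003599
θ=38°: x = r cos θ + √(L² − h²) = 10.244140 + 155.948617 = 166.192757
θ=154°: crank pin P = (r cos θ, r sin θ) = (-11.684323, 5.698825)
θ=154°: h = r sin θ − e = 5.698825 − 4 = 1.698825
θ=154°: x = r cos θ + √(L² − h²) = -11.684323 + 155.990750 = 144.306427

θ=38°: 166.1928
θ=154°: 144.3064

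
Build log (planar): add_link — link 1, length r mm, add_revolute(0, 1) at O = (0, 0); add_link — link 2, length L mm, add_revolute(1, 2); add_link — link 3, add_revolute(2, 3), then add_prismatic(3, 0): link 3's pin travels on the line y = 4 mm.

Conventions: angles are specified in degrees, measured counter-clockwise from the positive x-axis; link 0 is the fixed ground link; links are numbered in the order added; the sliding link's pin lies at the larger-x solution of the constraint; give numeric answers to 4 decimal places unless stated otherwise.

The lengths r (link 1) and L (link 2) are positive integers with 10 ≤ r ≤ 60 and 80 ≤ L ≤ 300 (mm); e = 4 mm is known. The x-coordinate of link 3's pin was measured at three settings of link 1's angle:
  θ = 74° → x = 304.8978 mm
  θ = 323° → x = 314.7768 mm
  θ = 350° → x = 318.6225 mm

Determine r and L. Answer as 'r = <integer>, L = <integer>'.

constraint per measurement: (x − r cos θ)² + (r sin θ − e)² = L²
subtracting the θ₁ and θ₂ equations cancels the r² and L² terms:
r = (x₁² − x₂²) / (2[(x₁cos θ₁ + e sin θ₁) − (x₂cos θ₂ + e sin θ₂)]) = 19.0001 → r = 19
L² = (x₁ − r cos θ₁)² + (r sin θ₁ − e)² = 89999.9902 → L = 300.0000 → L = 300
check at θ₃=350°: x = 318.6225 (printed 318.6225) ✓

r = 19, L = 300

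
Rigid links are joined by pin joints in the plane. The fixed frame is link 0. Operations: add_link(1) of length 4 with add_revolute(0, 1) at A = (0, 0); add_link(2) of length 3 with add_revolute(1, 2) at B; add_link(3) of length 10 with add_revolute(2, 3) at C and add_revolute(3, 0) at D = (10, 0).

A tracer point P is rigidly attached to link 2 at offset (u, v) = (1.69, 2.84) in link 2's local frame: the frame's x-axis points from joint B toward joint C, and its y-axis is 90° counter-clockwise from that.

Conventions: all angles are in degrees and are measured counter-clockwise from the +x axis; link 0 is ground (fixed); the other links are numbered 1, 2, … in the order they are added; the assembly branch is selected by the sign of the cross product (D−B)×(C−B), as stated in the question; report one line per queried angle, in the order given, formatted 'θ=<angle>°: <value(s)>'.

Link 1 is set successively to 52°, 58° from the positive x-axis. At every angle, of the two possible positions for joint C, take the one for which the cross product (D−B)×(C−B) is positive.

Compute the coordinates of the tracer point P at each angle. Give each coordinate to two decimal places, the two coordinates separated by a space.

A=(0,0), D=(10.00,0)
θ=52°: B = A + 4.00·(cos52°, sin52°) = (2.4626, 3.1520)
θ=52°: |BD| = 8.1699
θ=52°: circle(B,3.00) ∩ circle(D,10.00): a=-1.4843, h=2.6071
θ=52°:   candidates: C₊=(2.0991,6.1299) cross=21.300; C₋=(0.0874,1.3195) cross=-21.300
θ=52°:   branch + wants cross > 0 → take C=(2.0991,6.1299) (cross=21.300)
θ=52°: ex = (C−B)/|BC| = (-0.1212,0.9926); ey = (-0.9926,-0.1212)
θ=52°: P = B + 1.69·ex + 2.84·ey = (-0.5612,4.4855)
θ=58°: B = A + 4.00·(cos58°, sin58°) = (2.1197, 3.3922)
θ=58°: |BD| = 8.5794
θ=58°: circle(B,3.00) ∩ circle(D,10.00): a=-1.0137, h=2.8236
θ=58°:   candidates: C₊=(2.3050,6.3865) cross=24.224; C₋=(0.0722,1.1995) cross=-24.224
θ=58°:   branch + wants cross > 0 → take C=(2.3050,6.3865) (cross=24.224)
θ=58°: ex = (C−B)/|BC| = (0.0618,0.9981); ey = (-0.9981,0.0618)
θ=58°: P = B + 1.69·ex + 2.84·ey = (-0.6105,5.2544)

θ=52°: -0.56 4.49
θ=58°: -0.61 5.25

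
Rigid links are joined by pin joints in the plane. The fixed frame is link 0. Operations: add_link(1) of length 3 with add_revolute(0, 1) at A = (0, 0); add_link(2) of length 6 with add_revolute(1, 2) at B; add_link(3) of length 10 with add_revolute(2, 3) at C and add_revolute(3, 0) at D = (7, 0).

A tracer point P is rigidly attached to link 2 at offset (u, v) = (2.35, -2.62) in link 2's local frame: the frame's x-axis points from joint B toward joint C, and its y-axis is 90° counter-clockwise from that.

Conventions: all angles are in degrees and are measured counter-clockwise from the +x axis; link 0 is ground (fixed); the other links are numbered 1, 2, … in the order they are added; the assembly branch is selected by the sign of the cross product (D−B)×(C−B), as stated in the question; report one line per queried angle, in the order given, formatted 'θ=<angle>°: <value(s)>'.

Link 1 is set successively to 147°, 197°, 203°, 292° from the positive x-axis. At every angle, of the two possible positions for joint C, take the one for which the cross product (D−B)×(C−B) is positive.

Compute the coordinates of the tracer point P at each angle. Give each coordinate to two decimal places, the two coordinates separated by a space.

A=(0,0), D=(7.00,0)
θ=147°: B = A + 3.00·(cos147°, sin147°) = (-2.5160, 1.6339)
θ=147°: |BD| = 9.6553
θ=147°: circle(B,6.00) ∩ circle(D,10.00): a=1.5134, h=5.8060
θ=147°:   candidates: C₊=(-0.0419,7.1001) cross=56.059; C₋=(-2.0070,-4.3445) cross=-56.059
θ=147°:   branch + wants cross > 0 → take C=(-0.0419,7.1001) (cross=56.059)
θ=147°: ex = (C−B)/|BC| = (0.4123,0.9110); ey = (-0.9110,0.4123)
θ=147°: P = B + 2.35·ex + -2.62·ey = (0.8399,2.6945)
θ=197°: B = A + 3.00·(cos197°, sin197°) = (-2.8689, -0.8771)
θ=197°: |BD| = 9.9078
θ=197°: circle(B,6.00) ∩ circle(D,10.00): a=1.7241, h=5.7469
θ=197°:   candidates: C₊=(-1.6603,4.9999) cross=56.940; C₋=(-0.6428,-6.4489) cross=-56.940
θ=197°:   branch + wants cross > 0 → take C=(-1.6603,4.9999) (cross=56.940)
θ=197°: ex = (C−B)/|BC| = (0.2014,0.9795); ey = (-0.9795,0.2014)
θ=197°: P = B + 2.35·ex + -2.62·ey = (0.1708,0.8970)
θ=203°: B = A + 3.00·(cos203°, sin203°) = (-2.7615, -1.1722)
θ=203°: |BD| = 9.8316
θ=203°: circle(B,6.00) ∩ circle(D,10.00): a=1.6610, h=5.7655
θ=203°:   candidates: C₊=(-1.7997,4.7502) cross=56.684; C₋=(-0.4249,-6.6985) cross=-56.684
θ=203°:   branch + wants cross > 0 → take C=(-1.7997,4.7502) (cross=56.684)
θ=203°: ex = (C−B)/|BC| = (0.1603,0.9871); ey = (-0.9871,0.1603)
θ=203°: P = B + 2.35·ex + -2.62·ey = (0.2013,0.7274)
θ=292°: B = A + 3.00·(cos292°, sin292°) = (1.1238, -2.7816)
θ=292°: |BD| = 6.5013
θ=292°: circle(B,6.00) ∩ circle(D,10.00): a=-1.6715, h=5.7625
θ=292°:   candidates: C₊=(-2.8524,1.7117) cross=37.463; C₋=(2.0785,-8.7051) cross=-37.463
θ=292°:   branch + wants cross > 0 → take C=(-2.8524,1.7117) (cross=37.463)
θ=292°: ex = (C−B)/|BC| = (-0.6627,0.7489); ey = (-0.7489,-0.6627)
θ=292°: P = B + 2.35·ex + -2.62·ey = (1.5285,0.7146)

θ=147°: 0.84 2.69
θ=197°: 0.17 0.90
θ=203°: 0.20 0.73
θ=292°: 1.53 0.71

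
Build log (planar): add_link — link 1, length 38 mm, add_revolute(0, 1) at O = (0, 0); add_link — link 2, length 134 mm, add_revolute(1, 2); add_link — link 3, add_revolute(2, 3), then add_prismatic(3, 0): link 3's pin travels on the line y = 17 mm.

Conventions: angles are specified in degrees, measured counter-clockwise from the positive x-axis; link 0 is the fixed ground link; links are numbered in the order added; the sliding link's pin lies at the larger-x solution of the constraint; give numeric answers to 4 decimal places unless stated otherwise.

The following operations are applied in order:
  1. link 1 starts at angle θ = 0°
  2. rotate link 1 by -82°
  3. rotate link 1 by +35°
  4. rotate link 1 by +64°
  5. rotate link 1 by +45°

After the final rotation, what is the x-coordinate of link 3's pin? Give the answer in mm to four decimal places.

geometry: r = 38 mm, L = 134 mm, e = 17 mm; θ starts at 0°
rotate link 1 by -82°: θ ← 0° -82° = -82°
rotate link 1 by +35°: θ ← -82° +35° = -47°
rotate link 1 by +64°: θ ← -47° +64° = 17°
rotate link 1 by +45°: θ ← 17° +45° = 62°
crank pin P = (r cos θ, r sin θ) = (17.839919, 33.552009)
h = r sin θ − e = 33.552009 − 17 = 16.552009
x = r cos θ + √(L² − h²) = 17.839919 + 132.973798 = 150.813718

150.8137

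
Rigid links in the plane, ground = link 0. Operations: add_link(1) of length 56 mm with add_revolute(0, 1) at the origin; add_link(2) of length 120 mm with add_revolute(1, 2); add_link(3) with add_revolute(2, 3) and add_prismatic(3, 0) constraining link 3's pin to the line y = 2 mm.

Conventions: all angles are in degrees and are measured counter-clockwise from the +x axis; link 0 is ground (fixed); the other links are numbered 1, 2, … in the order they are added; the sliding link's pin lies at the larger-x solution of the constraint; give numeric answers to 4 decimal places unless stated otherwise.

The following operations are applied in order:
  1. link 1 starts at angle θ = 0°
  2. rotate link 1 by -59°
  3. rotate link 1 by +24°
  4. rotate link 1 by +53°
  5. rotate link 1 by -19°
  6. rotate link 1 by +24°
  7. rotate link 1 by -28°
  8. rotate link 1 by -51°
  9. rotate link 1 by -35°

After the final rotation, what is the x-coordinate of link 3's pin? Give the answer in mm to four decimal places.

geometry: r = 56 mm, L = 120 mm, e = 2 mm; θ starts at 0°
rotate link 1 by -59°: θ ← 0° -59° = -59°
rotate link 1 by +24°: θ ← -59° +24° = -35°
rotate link 1 by +53°: θ ← -35° +53° = 18°
rotate link 1 by -19°: θ ← 18° -19° = -1°
rotate link 1 by +24°: θ ← -1° +24° = 23°
rotate link 1 by -28°: θ ← 23° -28° = -5°
rotate link 1 by -51°: θ ← -5° -51° = -56°
rotate link 1 by -35°: θ ← -56° -35° = -91°
crank pin P = (r cos θ, r sin θ) = (-0.977335, -55.991471)
h = r sin θ − e = -55.991471 − 2 = -57.991471
x = r cos θ + √(L² − h²) = -0.977335 + 105.057076 = 104.079742

104.0797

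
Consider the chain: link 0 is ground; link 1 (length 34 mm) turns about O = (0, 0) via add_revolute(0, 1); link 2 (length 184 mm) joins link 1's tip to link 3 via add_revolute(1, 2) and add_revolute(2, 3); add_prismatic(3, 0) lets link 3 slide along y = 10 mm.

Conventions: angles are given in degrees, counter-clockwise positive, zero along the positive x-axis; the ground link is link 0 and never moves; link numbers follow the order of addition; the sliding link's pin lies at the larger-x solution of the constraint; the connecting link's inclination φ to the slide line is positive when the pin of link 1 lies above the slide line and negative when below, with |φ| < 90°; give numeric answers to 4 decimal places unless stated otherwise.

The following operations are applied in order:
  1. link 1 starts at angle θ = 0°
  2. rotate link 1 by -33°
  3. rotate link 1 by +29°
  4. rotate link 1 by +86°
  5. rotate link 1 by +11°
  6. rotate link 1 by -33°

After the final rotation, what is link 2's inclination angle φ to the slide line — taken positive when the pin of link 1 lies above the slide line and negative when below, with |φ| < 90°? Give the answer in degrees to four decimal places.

geometry: r = 34 mm, L = 184 mm, e = 10 mm; θ starts at 0°
rotate link 1 by -33°: θ ← 0° -33° = -33°
rotate link 1 by +29°: θ ← -33° +29° = -4°
rotate link 1 by +86°: θ ← -4° +86° = 82°
rotate link 1 by +11°: θ ← 82° +11° = 93°
rotate link 1 by -33°: θ ← 93° -33° = 60°
h = r sin θ − e = 29.444864 − 10 = 19.444864
sin φ = h / L = 19.444864 / 184 = 0.10567861
φ = arcsin(0.10567861) = 6.066265°

6.0663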